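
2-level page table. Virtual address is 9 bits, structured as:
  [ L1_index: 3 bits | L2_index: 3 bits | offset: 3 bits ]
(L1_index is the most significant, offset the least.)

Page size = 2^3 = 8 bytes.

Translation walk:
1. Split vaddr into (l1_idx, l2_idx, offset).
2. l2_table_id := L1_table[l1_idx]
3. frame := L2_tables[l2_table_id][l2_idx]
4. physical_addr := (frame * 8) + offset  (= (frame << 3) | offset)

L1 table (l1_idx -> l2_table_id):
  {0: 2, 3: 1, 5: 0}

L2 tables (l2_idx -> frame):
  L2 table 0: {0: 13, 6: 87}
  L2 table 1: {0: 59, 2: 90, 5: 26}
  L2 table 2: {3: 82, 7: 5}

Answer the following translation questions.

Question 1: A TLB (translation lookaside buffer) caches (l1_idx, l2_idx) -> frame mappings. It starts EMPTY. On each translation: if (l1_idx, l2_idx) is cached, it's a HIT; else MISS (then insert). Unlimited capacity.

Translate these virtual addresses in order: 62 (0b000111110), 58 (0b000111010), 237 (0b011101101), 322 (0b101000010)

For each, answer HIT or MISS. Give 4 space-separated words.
Answer: MISS HIT MISS MISS

Derivation:
vaddr=62: (0,7) not in TLB -> MISS, insert
vaddr=58: (0,7) in TLB -> HIT
vaddr=237: (3,5) not in TLB -> MISS, insert
vaddr=322: (5,0) not in TLB -> MISS, insert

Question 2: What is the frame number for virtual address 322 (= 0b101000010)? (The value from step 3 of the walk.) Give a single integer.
Answer: 13

Derivation:
vaddr = 322: l1_idx=5, l2_idx=0
L1[5] = 0; L2[0][0] = 13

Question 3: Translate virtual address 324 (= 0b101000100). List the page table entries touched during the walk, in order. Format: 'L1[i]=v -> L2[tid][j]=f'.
vaddr = 324 = 0b101000100
Split: l1_idx=5, l2_idx=0, offset=4

Answer: L1[5]=0 -> L2[0][0]=13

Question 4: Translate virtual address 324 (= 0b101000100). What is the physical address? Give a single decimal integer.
vaddr = 324 = 0b101000100
Split: l1_idx=5, l2_idx=0, offset=4
L1[5] = 0
L2[0][0] = 13
paddr = 13 * 8 + 4 = 108

Answer: 108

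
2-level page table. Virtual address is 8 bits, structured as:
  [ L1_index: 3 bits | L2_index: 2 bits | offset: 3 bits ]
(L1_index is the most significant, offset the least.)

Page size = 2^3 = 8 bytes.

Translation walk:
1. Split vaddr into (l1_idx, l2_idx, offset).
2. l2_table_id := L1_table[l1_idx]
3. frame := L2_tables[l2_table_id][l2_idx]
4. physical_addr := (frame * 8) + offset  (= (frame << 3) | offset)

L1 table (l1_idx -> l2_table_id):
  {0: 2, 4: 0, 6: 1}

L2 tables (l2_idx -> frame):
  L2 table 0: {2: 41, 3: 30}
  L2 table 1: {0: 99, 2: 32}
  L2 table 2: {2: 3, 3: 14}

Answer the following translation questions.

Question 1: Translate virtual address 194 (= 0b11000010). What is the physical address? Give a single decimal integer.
Answer: 794

Derivation:
vaddr = 194 = 0b11000010
Split: l1_idx=6, l2_idx=0, offset=2
L1[6] = 1
L2[1][0] = 99
paddr = 99 * 8 + 2 = 794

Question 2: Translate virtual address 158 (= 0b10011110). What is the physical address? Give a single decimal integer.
Answer: 246

Derivation:
vaddr = 158 = 0b10011110
Split: l1_idx=4, l2_idx=3, offset=6
L1[4] = 0
L2[0][3] = 30
paddr = 30 * 8 + 6 = 246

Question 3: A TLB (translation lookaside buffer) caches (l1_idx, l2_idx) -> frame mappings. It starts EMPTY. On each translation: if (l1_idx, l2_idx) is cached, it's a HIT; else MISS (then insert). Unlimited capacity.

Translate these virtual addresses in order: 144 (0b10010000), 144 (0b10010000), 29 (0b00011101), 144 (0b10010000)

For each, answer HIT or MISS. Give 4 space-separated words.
vaddr=144: (4,2) not in TLB -> MISS, insert
vaddr=144: (4,2) in TLB -> HIT
vaddr=29: (0,3) not in TLB -> MISS, insert
vaddr=144: (4,2) in TLB -> HIT

Answer: MISS HIT MISS HIT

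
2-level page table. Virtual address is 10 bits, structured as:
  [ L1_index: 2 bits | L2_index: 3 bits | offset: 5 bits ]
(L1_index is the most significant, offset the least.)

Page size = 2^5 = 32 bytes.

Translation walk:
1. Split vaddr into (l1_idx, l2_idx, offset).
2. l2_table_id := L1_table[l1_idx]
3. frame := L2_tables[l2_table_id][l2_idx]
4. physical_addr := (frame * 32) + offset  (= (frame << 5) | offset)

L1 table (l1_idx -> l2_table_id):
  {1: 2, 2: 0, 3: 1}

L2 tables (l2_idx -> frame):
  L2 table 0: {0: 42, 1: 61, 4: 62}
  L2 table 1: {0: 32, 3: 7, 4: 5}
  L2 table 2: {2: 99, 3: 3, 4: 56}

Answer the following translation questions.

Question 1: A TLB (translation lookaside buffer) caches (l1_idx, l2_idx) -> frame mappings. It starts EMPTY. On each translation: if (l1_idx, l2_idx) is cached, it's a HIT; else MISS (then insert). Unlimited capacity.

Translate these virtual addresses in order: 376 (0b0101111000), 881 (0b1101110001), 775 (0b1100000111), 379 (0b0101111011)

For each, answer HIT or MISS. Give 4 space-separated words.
vaddr=376: (1,3) not in TLB -> MISS, insert
vaddr=881: (3,3) not in TLB -> MISS, insert
vaddr=775: (3,0) not in TLB -> MISS, insert
vaddr=379: (1,3) in TLB -> HIT

Answer: MISS MISS MISS HIT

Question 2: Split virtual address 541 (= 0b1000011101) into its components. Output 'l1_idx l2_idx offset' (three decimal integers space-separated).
Answer: 2 0 29

Derivation:
vaddr = 541 = 0b1000011101
  top 2 bits -> l1_idx = 2
  next 3 bits -> l2_idx = 0
  bottom 5 bits -> offset = 29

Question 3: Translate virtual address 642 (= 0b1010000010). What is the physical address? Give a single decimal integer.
vaddr = 642 = 0b1010000010
Split: l1_idx=2, l2_idx=4, offset=2
L1[2] = 0
L2[0][4] = 62
paddr = 62 * 32 + 2 = 1986

Answer: 1986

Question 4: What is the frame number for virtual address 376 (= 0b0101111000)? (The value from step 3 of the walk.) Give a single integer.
vaddr = 376: l1_idx=1, l2_idx=3
L1[1] = 2; L2[2][3] = 3

Answer: 3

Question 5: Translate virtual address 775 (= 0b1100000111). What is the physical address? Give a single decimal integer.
vaddr = 775 = 0b1100000111
Split: l1_idx=3, l2_idx=0, offset=7
L1[3] = 1
L2[1][0] = 32
paddr = 32 * 32 + 7 = 1031

Answer: 1031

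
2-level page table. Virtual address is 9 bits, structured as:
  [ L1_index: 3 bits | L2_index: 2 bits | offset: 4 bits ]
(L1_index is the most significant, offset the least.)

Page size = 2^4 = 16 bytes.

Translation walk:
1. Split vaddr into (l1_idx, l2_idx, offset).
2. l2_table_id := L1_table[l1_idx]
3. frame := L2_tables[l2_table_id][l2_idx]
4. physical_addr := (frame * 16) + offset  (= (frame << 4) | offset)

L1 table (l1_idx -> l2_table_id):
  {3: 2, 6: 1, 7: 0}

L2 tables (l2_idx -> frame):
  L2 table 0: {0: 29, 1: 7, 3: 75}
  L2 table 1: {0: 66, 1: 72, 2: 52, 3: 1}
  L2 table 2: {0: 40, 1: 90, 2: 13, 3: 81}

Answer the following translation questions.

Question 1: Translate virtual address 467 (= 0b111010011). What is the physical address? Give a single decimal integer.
Answer: 115

Derivation:
vaddr = 467 = 0b111010011
Split: l1_idx=7, l2_idx=1, offset=3
L1[7] = 0
L2[0][1] = 7
paddr = 7 * 16 + 3 = 115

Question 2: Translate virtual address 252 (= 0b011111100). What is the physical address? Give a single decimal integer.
Answer: 1308

Derivation:
vaddr = 252 = 0b011111100
Split: l1_idx=3, l2_idx=3, offset=12
L1[3] = 2
L2[2][3] = 81
paddr = 81 * 16 + 12 = 1308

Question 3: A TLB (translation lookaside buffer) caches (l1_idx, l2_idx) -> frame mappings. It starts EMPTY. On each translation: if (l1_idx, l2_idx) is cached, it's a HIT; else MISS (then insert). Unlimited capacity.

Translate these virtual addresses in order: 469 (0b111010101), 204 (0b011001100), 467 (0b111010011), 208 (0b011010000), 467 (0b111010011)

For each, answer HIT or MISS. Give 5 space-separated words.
vaddr=469: (7,1) not in TLB -> MISS, insert
vaddr=204: (3,0) not in TLB -> MISS, insert
vaddr=467: (7,1) in TLB -> HIT
vaddr=208: (3,1) not in TLB -> MISS, insert
vaddr=467: (7,1) in TLB -> HIT

Answer: MISS MISS HIT MISS HIT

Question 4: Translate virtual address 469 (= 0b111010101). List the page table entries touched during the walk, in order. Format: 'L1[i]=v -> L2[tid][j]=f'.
vaddr = 469 = 0b111010101
Split: l1_idx=7, l2_idx=1, offset=5

Answer: L1[7]=0 -> L2[0][1]=7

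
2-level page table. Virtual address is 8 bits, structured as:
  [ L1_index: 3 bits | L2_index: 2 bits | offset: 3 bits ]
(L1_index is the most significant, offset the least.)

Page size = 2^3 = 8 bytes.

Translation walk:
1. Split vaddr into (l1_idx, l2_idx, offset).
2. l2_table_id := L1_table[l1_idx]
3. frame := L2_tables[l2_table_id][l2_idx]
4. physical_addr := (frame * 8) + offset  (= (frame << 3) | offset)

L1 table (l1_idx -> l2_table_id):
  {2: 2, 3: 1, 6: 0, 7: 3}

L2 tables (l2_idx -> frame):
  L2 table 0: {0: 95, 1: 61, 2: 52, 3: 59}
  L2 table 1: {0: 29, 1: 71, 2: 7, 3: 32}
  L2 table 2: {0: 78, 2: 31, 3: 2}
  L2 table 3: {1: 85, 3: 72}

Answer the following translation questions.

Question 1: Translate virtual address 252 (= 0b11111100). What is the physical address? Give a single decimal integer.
Answer: 580

Derivation:
vaddr = 252 = 0b11111100
Split: l1_idx=7, l2_idx=3, offset=4
L1[7] = 3
L2[3][3] = 72
paddr = 72 * 8 + 4 = 580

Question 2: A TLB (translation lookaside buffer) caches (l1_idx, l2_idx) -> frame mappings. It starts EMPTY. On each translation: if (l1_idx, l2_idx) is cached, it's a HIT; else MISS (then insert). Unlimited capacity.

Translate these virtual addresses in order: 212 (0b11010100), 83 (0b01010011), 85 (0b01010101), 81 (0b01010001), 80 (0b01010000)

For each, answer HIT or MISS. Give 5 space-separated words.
vaddr=212: (6,2) not in TLB -> MISS, insert
vaddr=83: (2,2) not in TLB -> MISS, insert
vaddr=85: (2,2) in TLB -> HIT
vaddr=81: (2,2) in TLB -> HIT
vaddr=80: (2,2) in TLB -> HIT

Answer: MISS MISS HIT HIT HIT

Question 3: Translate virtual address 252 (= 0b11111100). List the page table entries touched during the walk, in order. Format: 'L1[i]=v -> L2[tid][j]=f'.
vaddr = 252 = 0b11111100
Split: l1_idx=7, l2_idx=3, offset=4

Answer: L1[7]=3 -> L2[3][3]=72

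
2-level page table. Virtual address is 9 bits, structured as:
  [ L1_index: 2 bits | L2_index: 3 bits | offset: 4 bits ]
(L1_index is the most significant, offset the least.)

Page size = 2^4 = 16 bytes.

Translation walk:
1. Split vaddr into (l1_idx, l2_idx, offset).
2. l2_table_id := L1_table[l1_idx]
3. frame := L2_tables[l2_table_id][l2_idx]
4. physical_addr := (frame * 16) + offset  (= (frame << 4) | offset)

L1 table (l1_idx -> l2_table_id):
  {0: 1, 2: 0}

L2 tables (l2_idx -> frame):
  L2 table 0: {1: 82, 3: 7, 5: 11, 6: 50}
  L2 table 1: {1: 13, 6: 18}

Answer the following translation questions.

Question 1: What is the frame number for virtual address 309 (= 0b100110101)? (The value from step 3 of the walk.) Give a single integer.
Answer: 7

Derivation:
vaddr = 309: l1_idx=2, l2_idx=3
L1[2] = 0; L2[0][3] = 7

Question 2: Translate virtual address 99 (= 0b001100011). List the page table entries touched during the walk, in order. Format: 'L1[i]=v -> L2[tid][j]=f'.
Answer: L1[0]=1 -> L2[1][6]=18

Derivation:
vaddr = 99 = 0b001100011
Split: l1_idx=0, l2_idx=6, offset=3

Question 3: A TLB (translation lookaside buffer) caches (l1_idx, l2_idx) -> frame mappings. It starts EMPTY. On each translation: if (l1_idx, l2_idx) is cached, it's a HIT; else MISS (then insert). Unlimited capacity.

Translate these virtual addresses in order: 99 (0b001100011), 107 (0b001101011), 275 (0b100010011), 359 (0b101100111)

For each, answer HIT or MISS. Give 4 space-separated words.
vaddr=99: (0,6) not in TLB -> MISS, insert
vaddr=107: (0,6) in TLB -> HIT
vaddr=275: (2,1) not in TLB -> MISS, insert
vaddr=359: (2,6) not in TLB -> MISS, insert

Answer: MISS HIT MISS MISS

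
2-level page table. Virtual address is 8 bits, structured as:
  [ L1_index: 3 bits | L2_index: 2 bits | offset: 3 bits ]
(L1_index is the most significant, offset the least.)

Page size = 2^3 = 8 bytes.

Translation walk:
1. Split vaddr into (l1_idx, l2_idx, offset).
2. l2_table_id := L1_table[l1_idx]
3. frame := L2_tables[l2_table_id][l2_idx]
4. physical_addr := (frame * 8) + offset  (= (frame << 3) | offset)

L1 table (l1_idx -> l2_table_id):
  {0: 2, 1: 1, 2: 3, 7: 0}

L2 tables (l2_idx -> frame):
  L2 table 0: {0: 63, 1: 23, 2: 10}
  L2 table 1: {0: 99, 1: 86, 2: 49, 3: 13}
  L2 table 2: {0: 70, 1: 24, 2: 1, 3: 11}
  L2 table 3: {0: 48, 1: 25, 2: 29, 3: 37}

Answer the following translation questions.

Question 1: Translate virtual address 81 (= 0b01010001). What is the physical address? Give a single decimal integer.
vaddr = 81 = 0b01010001
Split: l1_idx=2, l2_idx=2, offset=1
L1[2] = 3
L2[3][2] = 29
paddr = 29 * 8 + 1 = 233

Answer: 233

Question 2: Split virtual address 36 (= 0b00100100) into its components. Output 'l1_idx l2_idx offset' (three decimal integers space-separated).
vaddr = 36 = 0b00100100
  top 3 bits -> l1_idx = 1
  next 2 bits -> l2_idx = 0
  bottom 3 bits -> offset = 4

Answer: 1 0 4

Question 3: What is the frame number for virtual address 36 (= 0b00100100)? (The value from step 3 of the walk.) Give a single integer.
Answer: 99

Derivation:
vaddr = 36: l1_idx=1, l2_idx=0
L1[1] = 1; L2[1][0] = 99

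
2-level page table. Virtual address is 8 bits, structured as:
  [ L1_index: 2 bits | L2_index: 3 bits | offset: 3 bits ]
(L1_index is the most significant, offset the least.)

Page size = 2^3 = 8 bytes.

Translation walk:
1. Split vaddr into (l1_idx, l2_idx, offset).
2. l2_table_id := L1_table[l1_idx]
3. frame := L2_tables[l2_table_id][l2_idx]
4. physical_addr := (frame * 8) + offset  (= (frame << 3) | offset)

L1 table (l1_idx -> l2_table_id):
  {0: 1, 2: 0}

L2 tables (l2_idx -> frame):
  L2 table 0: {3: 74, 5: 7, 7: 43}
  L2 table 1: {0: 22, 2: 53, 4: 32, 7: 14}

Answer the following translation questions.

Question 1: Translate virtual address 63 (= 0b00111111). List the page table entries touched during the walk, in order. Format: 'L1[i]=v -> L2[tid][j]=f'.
vaddr = 63 = 0b00111111
Split: l1_idx=0, l2_idx=7, offset=7

Answer: L1[0]=1 -> L2[1][7]=14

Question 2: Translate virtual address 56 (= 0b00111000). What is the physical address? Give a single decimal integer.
Answer: 112

Derivation:
vaddr = 56 = 0b00111000
Split: l1_idx=0, l2_idx=7, offset=0
L1[0] = 1
L2[1][7] = 14
paddr = 14 * 8 + 0 = 112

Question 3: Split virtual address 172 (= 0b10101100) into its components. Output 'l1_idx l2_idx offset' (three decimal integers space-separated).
Answer: 2 5 4

Derivation:
vaddr = 172 = 0b10101100
  top 2 bits -> l1_idx = 2
  next 3 bits -> l2_idx = 5
  bottom 3 bits -> offset = 4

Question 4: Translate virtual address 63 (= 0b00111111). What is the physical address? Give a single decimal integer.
Answer: 119

Derivation:
vaddr = 63 = 0b00111111
Split: l1_idx=0, l2_idx=7, offset=7
L1[0] = 1
L2[1][7] = 14
paddr = 14 * 8 + 7 = 119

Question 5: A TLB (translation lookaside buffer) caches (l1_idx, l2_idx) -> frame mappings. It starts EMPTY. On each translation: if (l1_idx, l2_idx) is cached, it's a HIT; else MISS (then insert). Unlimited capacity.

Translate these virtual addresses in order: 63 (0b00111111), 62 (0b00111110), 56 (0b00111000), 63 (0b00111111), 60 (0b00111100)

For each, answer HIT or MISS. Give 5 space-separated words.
Answer: MISS HIT HIT HIT HIT

Derivation:
vaddr=63: (0,7) not in TLB -> MISS, insert
vaddr=62: (0,7) in TLB -> HIT
vaddr=56: (0,7) in TLB -> HIT
vaddr=63: (0,7) in TLB -> HIT
vaddr=60: (0,7) in TLB -> HIT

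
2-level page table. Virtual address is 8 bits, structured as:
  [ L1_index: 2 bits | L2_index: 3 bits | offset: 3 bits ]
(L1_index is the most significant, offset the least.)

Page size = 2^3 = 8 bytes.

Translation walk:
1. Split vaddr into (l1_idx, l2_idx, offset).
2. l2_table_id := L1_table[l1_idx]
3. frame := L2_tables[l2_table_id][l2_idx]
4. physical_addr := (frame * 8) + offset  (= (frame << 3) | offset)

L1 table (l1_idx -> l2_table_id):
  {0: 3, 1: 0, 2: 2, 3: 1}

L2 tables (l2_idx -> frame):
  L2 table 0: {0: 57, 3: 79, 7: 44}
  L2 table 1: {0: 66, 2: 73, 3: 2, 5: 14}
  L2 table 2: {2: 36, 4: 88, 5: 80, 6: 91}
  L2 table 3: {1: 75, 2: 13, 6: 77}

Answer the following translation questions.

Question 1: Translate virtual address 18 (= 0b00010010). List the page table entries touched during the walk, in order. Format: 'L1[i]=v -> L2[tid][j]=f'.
Answer: L1[0]=3 -> L2[3][2]=13

Derivation:
vaddr = 18 = 0b00010010
Split: l1_idx=0, l2_idx=2, offset=2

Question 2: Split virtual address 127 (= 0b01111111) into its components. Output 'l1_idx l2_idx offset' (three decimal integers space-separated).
Answer: 1 7 7

Derivation:
vaddr = 127 = 0b01111111
  top 2 bits -> l1_idx = 1
  next 3 bits -> l2_idx = 7
  bottom 3 bits -> offset = 7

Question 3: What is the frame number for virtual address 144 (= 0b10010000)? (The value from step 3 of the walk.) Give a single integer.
Answer: 36

Derivation:
vaddr = 144: l1_idx=2, l2_idx=2
L1[2] = 2; L2[2][2] = 36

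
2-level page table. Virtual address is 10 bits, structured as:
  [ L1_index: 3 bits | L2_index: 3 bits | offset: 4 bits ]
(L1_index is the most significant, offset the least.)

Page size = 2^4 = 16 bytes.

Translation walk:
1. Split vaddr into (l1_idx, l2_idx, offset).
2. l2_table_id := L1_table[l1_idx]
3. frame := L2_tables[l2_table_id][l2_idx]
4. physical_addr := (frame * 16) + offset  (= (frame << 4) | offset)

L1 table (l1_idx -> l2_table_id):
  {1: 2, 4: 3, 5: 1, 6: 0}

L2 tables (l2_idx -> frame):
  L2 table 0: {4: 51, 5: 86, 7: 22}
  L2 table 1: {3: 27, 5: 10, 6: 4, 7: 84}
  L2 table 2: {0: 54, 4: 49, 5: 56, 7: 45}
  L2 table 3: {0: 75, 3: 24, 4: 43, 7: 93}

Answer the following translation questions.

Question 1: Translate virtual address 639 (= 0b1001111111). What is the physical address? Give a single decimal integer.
vaddr = 639 = 0b1001111111
Split: l1_idx=4, l2_idx=7, offset=15
L1[4] = 3
L2[3][7] = 93
paddr = 93 * 16 + 15 = 1503

Answer: 1503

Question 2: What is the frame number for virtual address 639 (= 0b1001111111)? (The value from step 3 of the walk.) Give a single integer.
vaddr = 639: l1_idx=4, l2_idx=7
L1[4] = 3; L2[3][7] = 93

Answer: 93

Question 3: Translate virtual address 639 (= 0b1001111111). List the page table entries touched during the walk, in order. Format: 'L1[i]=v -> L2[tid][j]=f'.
Answer: L1[4]=3 -> L2[3][7]=93

Derivation:
vaddr = 639 = 0b1001111111
Split: l1_idx=4, l2_idx=7, offset=15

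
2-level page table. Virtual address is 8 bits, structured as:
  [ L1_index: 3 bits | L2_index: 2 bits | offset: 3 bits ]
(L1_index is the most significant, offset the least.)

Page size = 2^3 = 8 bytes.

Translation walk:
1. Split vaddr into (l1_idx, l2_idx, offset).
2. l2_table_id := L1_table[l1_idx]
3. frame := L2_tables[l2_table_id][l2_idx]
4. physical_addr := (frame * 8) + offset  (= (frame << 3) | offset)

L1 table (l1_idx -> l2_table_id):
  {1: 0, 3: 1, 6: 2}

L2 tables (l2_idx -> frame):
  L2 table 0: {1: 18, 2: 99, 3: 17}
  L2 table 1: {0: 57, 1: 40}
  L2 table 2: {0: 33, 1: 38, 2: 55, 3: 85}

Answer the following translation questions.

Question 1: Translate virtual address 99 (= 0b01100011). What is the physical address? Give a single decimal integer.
Answer: 459

Derivation:
vaddr = 99 = 0b01100011
Split: l1_idx=3, l2_idx=0, offset=3
L1[3] = 1
L2[1][0] = 57
paddr = 57 * 8 + 3 = 459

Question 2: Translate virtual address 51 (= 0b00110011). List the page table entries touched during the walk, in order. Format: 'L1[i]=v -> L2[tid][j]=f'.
vaddr = 51 = 0b00110011
Split: l1_idx=1, l2_idx=2, offset=3

Answer: L1[1]=0 -> L2[0][2]=99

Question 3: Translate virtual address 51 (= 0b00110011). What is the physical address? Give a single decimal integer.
Answer: 795

Derivation:
vaddr = 51 = 0b00110011
Split: l1_idx=1, l2_idx=2, offset=3
L1[1] = 0
L2[0][2] = 99
paddr = 99 * 8 + 3 = 795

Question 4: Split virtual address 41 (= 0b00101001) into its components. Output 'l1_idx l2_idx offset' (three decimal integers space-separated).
Answer: 1 1 1

Derivation:
vaddr = 41 = 0b00101001
  top 3 bits -> l1_idx = 1
  next 2 bits -> l2_idx = 1
  bottom 3 bits -> offset = 1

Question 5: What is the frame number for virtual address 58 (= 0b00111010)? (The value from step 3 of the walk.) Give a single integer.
Answer: 17

Derivation:
vaddr = 58: l1_idx=1, l2_idx=3
L1[1] = 0; L2[0][3] = 17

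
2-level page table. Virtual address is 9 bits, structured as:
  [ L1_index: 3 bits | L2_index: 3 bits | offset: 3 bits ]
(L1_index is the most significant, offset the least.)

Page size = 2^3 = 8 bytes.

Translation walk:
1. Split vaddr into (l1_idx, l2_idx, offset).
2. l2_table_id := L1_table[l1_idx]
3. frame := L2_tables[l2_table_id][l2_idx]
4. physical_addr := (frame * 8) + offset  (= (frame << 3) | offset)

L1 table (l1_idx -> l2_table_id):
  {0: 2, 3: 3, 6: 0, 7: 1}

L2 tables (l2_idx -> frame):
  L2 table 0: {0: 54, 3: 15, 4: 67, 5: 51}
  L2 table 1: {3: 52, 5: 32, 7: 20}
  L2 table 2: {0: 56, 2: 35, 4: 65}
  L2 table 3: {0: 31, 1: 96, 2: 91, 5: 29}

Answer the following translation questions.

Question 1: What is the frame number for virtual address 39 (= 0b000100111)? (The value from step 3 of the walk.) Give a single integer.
vaddr = 39: l1_idx=0, l2_idx=4
L1[0] = 2; L2[2][4] = 65

Answer: 65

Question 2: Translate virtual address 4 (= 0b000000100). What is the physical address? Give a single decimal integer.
vaddr = 4 = 0b000000100
Split: l1_idx=0, l2_idx=0, offset=4
L1[0] = 2
L2[2][0] = 56
paddr = 56 * 8 + 4 = 452

Answer: 452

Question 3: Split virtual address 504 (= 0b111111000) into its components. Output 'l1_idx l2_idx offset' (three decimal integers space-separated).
Answer: 7 7 0

Derivation:
vaddr = 504 = 0b111111000
  top 3 bits -> l1_idx = 7
  next 3 bits -> l2_idx = 7
  bottom 3 bits -> offset = 0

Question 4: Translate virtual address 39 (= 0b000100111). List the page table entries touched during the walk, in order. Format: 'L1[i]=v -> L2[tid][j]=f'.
Answer: L1[0]=2 -> L2[2][4]=65

Derivation:
vaddr = 39 = 0b000100111
Split: l1_idx=0, l2_idx=4, offset=7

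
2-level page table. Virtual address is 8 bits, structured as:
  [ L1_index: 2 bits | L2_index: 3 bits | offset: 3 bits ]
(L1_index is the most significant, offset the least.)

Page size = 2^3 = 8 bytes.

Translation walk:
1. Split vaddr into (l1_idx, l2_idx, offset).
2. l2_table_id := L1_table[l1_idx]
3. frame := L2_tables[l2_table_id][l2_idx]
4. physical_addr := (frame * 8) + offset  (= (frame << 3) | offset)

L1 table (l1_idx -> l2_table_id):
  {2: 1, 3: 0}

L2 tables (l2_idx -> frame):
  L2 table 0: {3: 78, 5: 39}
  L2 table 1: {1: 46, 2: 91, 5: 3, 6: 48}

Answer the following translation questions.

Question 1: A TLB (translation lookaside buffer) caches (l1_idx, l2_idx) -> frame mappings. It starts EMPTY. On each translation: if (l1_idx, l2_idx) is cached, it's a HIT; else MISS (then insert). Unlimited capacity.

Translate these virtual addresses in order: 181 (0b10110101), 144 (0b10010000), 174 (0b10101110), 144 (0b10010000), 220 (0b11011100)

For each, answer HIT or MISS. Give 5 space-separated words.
Answer: MISS MISS MISS HIT MISS

Derivation:
vaddr=181: (2,6) not in TLB -> MISS, insert
vaddr=144: (2,2) not in TLB -> MISS, insert
vaddr=174: (2,5) not in TLB -> MISS, insert
vaddr=144: (2,2) in TLB -> HIT
vaddr=220: (3,3) not in TLB -> MISS, insert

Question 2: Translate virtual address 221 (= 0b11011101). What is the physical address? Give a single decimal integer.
vaddr = 221 = 0b11011101
Split: l1_idx=3, l2_idx=3, offset=5
L1[3] = 0
L2[0][3] = 78
paddr = 78 * 8 + 5 = 629

Answer: 629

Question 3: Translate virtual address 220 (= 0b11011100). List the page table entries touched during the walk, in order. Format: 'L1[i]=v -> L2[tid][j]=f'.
Answer: L1[3]=0 -> L2[0][3]=78

Derivation:
vaddr = 220 = 0b11011100
Split: l1_idx=3, l2_idx=3, offset=4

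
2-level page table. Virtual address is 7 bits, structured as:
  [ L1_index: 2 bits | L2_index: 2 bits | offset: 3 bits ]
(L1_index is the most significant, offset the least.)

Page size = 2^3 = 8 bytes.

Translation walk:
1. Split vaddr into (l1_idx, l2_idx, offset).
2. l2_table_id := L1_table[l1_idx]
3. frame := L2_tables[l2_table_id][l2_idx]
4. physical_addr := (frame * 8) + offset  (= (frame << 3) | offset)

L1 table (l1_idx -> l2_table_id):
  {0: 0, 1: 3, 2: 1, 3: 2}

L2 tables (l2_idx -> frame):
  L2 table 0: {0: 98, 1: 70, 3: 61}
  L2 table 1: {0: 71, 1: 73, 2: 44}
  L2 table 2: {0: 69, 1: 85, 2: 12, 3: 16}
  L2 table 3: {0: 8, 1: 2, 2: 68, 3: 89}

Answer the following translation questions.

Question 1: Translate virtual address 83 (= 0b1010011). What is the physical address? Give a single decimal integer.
vaddr = 83 = 0b1010011
Split: l1_idx=2, l2_idx=2, offset=3
L1[2] = 1
L2[1][2] = 44
paddr = 44 * 8 + 3 = 355

Answer: 355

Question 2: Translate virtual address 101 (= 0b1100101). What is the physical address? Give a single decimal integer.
vaddr = 101 = 0b1100101
Split: l1_idx=3, l2_idx=0, offset=5
L1[3] = 2
L2[2][0] = 69
paddr = 69 * 8 + 5 = 557

Answer: 557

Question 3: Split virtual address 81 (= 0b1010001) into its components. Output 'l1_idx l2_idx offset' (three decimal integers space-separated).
vaddr = 81 = 0b1010001
  top 2 bits -> l1_idx = 2
  next 2 bits -> l2_idx = 2
  bottom 3 bits -> offset = 1

Answer: 2 2 1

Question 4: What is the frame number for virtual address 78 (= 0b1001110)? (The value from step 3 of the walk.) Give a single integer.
Answer: 73

Derivation:
vaddr = 78: l1_idx=2, l2_idx=1
L1[2] = 1; L2[1][1] = 73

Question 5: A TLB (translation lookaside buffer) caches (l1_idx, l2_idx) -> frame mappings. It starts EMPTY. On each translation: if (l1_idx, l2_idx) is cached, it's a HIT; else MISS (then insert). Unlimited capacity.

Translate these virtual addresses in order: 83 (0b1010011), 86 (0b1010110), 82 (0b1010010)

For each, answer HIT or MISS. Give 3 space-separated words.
Answer: MISS HIT HIT

Derivation:
vaddr=83: (2,2) not in TLB -> MISS, insert
vaddr=86: (2,2) in TLB -> HIT
vaddr=82: (2,2) in TLB -> HIT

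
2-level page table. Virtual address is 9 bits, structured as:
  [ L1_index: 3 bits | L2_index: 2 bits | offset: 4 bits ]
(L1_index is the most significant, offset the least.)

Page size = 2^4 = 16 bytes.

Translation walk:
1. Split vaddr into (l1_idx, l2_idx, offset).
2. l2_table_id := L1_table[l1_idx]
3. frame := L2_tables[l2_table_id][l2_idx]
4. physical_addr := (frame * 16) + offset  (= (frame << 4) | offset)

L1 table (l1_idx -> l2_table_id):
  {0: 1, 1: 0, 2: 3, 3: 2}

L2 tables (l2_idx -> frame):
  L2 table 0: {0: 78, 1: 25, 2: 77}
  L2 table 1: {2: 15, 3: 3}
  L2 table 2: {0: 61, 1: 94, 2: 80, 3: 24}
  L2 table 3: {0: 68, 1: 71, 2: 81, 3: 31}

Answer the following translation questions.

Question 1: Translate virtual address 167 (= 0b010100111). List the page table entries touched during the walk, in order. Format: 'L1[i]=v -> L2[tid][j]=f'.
vaddr = 167 = 0b010100111
Split: l1_idx=2, l2_idx=2, offset=7

Answer: L1[2]=3 -> L2[3][2]=81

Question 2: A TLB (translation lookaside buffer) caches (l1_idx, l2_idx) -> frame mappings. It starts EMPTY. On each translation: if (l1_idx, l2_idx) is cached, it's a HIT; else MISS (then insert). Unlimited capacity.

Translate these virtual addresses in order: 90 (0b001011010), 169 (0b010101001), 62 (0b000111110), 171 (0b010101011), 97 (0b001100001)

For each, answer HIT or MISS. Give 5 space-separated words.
vaddr=90: (1,1) not in TLB -> MISS, insert
vaddr=169: (2,2) not in TLB -> MISS, insert
vaddr=62: (0,3) not in TLB -> MISS, insert
vaddr=171: (2,2) in TLB -> HIT
vaddr=97: (1,2) not in TLB -> MISS, insert

Answer: MISS MISS MISS HIT MISS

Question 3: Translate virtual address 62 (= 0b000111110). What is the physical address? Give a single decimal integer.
vaddr = 62 = 0b000111110
Split: l1_idx=0, l2_idx=3, offset=14
L1[0] = 1
L2[1][3] = 3
paddr = 3 * 16 + 14 = 62

Answer: 62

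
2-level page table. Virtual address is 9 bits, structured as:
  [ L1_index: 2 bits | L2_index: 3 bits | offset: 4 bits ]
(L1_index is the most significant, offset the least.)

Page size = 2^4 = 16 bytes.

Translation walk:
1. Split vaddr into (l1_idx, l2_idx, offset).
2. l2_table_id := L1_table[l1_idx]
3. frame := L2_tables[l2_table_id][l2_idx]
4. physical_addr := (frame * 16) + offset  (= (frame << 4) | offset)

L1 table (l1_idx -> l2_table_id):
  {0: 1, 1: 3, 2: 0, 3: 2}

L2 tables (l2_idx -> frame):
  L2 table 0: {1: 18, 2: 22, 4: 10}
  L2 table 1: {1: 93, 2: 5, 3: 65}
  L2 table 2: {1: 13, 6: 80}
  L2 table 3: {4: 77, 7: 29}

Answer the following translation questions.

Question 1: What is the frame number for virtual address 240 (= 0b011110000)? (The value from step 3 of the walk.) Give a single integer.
Answer: 29

Derivation:
vaddr = 240: l1_idx=1, l2_idx=7
L1[1] = 3; L2[3][7] = 29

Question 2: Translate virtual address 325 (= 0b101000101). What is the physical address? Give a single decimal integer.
Answer: 165

Derivation:
vaddr = 325 = 0b101000101
Split: l1_idx=2, l2_idx=4, offset=5
L1[2] = 0
L2[0][4] = 10
paddr = 10 * 16 + 5 = 165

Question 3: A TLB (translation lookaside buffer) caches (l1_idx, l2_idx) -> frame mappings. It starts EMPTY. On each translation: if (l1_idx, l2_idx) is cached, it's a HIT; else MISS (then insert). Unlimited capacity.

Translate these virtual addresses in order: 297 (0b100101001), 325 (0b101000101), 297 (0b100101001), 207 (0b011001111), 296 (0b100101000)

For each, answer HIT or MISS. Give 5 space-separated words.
vaddr=297: (2,2) not in TLB -> MISS, insert
vaddr=325: (2,4) not in TLB -> MISS, insert
vaddr=297: (2,2) in TLB -> HIT
vaddr=207: (1,4) not in TLB -> MISS, insert
vaddr=296: (2,2) in TLB -> HIT

Answer: MISS MISS HIT MISS HIT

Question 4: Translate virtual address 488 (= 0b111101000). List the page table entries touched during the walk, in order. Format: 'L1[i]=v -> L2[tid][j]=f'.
Answer: L1[3]=2 -> L2[2][6]=80

Derivation:
vaddr = 488 = 0b111101000
Split: l1_idx=3, l2_idx=6, offset=8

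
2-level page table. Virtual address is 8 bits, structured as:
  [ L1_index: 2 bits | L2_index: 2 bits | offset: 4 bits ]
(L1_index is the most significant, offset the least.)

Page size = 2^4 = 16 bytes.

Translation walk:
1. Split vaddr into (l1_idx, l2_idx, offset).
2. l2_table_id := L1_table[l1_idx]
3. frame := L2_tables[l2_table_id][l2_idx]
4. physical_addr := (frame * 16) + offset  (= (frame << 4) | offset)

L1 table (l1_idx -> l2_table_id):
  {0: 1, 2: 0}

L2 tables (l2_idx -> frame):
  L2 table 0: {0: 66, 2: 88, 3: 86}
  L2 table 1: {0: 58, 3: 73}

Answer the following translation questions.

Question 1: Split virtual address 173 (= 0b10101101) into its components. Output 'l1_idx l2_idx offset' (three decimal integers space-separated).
Answer: 2 2 13

Derivation:
vaddr = 173 = 0b10101101
  top 2 bits -> l1_idx = 2
  next 2 bits -> l2_idx = 2
  bottom 4 bits -> offset = 13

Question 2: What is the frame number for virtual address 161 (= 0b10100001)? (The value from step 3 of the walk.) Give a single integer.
Answer: 88

Derivation:
vaddr = 161: l1_idx=2, l2_idx=2
L1[2] = 0; L2[0][2] = 88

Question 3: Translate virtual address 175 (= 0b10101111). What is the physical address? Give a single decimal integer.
vaddr = 175 = 0b10101111
Split: l1_idx=2, l2_idx=2, offset=15
L1[2] = 0
L2[0][2] = 88
paddr = 88 * 16 + 15 = 1423

Answer: 1423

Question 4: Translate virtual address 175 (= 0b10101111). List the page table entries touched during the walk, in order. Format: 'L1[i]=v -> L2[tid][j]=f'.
Answer: L1[2]=0 -> L2[0][2]=88

Derivation:
vaddr = 175 = 0b10101111
Split: l1_idx=2, l2_idx=2, offset=15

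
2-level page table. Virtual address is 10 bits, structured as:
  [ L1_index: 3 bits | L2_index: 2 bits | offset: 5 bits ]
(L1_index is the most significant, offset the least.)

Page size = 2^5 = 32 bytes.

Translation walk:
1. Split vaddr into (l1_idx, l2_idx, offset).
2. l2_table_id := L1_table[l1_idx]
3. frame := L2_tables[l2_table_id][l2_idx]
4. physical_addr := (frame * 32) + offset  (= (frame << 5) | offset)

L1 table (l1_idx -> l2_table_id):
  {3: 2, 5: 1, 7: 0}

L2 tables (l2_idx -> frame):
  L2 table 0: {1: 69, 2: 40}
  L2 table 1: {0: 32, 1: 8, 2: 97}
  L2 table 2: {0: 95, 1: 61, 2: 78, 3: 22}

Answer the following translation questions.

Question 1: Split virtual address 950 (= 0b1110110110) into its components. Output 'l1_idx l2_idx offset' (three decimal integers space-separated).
vaddr = 950 = 0b1110110110
  top 3 bits -> l1_idx = 7
  next 2 bits -> l2_idx = 1
  bottom 5 bits -> offset = 22

Answer: 7 1 22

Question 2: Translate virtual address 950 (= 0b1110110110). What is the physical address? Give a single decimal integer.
vaddr = 950 = 0b1110110110
Split: l1_idx=7, l2_idx=1, offset=22
L1[7] = 0
L2[0][1] = 69
paddr = 69 * 32 + 22 = 2230

Answer: 2230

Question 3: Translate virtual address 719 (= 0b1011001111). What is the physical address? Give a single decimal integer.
Answer: 3119

Derivation:
vaddr = 719 = 0b1011001111
Split: l1_idx=5, l2_idx=2, offset=15
L1[5] = 1
L2[1][2] = 97
paddr = 97 * 32 + 15 = 3119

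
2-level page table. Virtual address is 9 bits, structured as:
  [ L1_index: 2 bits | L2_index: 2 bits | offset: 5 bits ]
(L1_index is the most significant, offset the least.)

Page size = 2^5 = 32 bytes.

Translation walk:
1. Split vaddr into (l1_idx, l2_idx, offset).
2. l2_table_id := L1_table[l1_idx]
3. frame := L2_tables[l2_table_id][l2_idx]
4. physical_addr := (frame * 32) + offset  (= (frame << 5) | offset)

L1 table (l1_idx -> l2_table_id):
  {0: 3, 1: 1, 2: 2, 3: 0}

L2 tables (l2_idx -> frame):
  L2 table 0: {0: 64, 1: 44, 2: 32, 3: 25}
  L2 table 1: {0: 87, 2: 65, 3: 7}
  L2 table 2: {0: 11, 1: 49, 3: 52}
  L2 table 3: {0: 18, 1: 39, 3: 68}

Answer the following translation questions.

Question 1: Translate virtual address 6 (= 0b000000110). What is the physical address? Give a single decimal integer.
Answer: 582

Derivation:
vaddr = 6 = 0b000000110
Split: l1_idx=0, l2_idx=0, offset=6
L1[0] = 3
L2[3][0] = 18
paddr = 18 * 32 + 6 = 582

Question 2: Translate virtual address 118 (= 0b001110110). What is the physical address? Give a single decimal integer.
vaddr = 118 = 0b001110110
Split: l1_idx=0, l2_idx=3, offset=22
L1[0] = 3
L2[3][3] = 68
paddr = 68 * 32 + 22 = 2198

Answer: 2198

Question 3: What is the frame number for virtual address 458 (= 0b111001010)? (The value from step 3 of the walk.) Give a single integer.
Answer: 32

Derivation:
vaddr = 458: l1_idx=3, l2_idx=2
L1[3] = 0; L2[0][2] = 32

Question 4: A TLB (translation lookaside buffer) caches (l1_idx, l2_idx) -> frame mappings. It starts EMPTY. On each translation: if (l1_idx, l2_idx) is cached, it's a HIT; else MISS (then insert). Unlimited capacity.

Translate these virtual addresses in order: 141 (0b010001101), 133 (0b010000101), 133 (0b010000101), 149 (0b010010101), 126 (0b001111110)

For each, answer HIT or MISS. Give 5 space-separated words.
vaddr=141: (1,0) not in TLB -> MISS, insert
vaddr=133: (1,0) in TLB -> HIT
vaddr=133: (1,0) in TLB -> HIT
vaddr=149: (1,0) in TLB -> HIT
vaddr=126: (0,3) not in TLB -> MISS, insert

Answer: MISS HIT HIT HIT MISS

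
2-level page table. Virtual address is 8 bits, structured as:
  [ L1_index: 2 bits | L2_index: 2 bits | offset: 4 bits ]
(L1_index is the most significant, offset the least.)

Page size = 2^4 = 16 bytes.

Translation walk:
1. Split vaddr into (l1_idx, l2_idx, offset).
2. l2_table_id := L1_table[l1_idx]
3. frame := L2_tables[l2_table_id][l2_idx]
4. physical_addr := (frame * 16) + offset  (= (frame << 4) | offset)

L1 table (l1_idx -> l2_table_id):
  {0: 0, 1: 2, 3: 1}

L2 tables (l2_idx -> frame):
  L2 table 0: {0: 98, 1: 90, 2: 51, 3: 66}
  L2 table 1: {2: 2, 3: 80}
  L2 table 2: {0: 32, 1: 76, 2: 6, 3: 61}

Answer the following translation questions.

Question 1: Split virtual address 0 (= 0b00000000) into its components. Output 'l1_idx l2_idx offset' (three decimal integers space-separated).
vaddr = 0 = 0b00000000
  top 2 bits -> l1_idx = 0
  next 2 bits -> l2_idx = 0
  bottom 4 bits -> offset = 0

Answer: 0 0 0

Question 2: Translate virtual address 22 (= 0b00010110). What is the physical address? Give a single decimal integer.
Answer: 1446

Derivation:
vaddr = 22 = 0b00010110
Split: l1_idx=0, l2_idx=1, offset=6
L1[0] = 0
L2[0][1] = 90
paddr = 90 * 16 + 6 = 1446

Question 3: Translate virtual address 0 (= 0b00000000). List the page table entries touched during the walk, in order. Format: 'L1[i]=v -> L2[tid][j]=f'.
Answer: L1[0]=0 -> L2[0][0]=98

Derivation:
vaddr = 0 = 0b00000000
Split: l1_idx=0, l2_idx=0, offset=0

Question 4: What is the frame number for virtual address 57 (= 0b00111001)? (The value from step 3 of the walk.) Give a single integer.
Answer: 66

Derivation:
vaddr = 57: l1_idx=0, l2_idx=3
L1[0] = 0; L2[0][3] = 66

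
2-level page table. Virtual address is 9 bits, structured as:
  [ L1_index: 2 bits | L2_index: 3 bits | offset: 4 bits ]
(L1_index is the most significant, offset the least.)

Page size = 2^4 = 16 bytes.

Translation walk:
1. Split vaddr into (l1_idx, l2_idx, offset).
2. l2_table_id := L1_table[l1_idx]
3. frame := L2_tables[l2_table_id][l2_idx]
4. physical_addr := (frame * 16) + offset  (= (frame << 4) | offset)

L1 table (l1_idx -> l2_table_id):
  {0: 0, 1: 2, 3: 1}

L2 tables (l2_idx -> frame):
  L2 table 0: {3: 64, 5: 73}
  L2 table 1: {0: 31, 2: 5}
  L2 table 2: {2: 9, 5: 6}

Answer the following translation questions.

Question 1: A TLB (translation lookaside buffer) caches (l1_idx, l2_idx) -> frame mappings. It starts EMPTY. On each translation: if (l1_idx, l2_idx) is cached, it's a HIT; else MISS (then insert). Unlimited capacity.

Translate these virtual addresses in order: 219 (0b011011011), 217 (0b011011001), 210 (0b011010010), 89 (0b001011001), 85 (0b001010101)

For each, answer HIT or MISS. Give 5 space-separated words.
Answer: MISS HIT HIT MISS HIT

Derivation:
vaddr=219: (1,5) not in TLB -> MISS, insert
vaddr=217: (1,5) in TLB -> HIT
vaddr=210: (1,5) in TLB -> HIT
vaddr=89: (0,5) not in TLB -> MISS, insert
vaddr=85: (0,5) in TLB -> HIT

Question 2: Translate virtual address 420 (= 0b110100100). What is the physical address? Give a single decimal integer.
Answer: 84

Derivation:
vaddr = 420 = 0b110100100
Split: l1_idx=3, l2_idx=2, offset=4
L1[3] = 1
L2[1][2] = 5
paddr = 5 * 16 + 4 = 84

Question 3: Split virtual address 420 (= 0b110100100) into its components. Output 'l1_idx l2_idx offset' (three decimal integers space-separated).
Answer: 3 2 4

Derivation:
vaddr = 420 = 0b110100100
  top 2 bits -> l1_idx = 3
  next 3 bits -> l2_idx = 2
  bottom 4 bits -> offset = 4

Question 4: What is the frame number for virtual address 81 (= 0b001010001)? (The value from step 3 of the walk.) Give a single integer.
Answer: 73

Derivation:
vaddr = 81: l1_idx=0, l2_idx=5
L1[0] = 0; L2[0][5] = 73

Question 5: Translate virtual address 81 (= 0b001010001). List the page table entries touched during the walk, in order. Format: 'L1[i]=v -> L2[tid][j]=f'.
Answer: L1[0]=0 -> L2[0][5]=73

Derivation:
vaddr = 81 = 0b001010001
Split: l1_idx=0, l2_idx=5, offset=1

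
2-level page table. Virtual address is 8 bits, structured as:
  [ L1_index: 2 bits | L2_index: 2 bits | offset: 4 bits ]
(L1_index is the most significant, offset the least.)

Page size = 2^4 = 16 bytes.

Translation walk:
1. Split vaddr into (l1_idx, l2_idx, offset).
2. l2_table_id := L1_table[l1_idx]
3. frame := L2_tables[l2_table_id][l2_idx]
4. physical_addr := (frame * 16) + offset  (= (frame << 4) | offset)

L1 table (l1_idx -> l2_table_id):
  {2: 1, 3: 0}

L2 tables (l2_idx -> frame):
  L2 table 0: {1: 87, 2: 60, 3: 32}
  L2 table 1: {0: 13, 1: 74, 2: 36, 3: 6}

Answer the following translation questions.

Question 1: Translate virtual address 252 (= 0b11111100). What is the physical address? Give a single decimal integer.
Answer: 524

Derivation:
vaddr = 252 = 0b11111100
Split: l1_idx=3, l2_idx=3, offset=12
L1[3] = 0
L2[0][3] = 32
paddr = 32 * 16 + 12 = 524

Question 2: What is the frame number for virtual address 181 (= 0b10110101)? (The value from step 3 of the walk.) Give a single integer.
Answer: 6

Derivation:
vaddr = 181: l1_idx=2, l2_idx=3
L1[2] = 1; L2[1][3] = 6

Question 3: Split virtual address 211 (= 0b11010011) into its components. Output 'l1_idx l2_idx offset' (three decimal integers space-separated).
Answer: 3 1 3

Derivation:
vaddr = 211 = 0b11010011
  top 2 bits -> l1_idx = 3
  next 2 bits -> l2_idx = 1
  bottom 4 bits -> offset = 3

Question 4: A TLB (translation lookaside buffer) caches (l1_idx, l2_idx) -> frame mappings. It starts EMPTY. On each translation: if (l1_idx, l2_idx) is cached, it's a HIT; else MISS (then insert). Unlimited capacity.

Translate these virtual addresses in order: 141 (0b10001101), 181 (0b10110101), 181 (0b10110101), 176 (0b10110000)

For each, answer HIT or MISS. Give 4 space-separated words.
Answer: MISS MISS HIT HIT

Derivation:
vaddr=141: (2,0) not in TLB -> MISS, insert
vaddr=181: (2,3) not in TLB -> MISS, insert
vaddr=181: (2,3) in TLB -> HIT
vaddr=176: (2,3) in TLB -> HIT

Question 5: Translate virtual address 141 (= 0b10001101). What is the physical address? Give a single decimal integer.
vaddr = 141 = 0b10001101
Split: l1_idx=2, l2_idx=0, offset=13
L1[2] = 1
L2[1][0] = 13
paddr = 13 * 16 + 13 = 221

Answer: 221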